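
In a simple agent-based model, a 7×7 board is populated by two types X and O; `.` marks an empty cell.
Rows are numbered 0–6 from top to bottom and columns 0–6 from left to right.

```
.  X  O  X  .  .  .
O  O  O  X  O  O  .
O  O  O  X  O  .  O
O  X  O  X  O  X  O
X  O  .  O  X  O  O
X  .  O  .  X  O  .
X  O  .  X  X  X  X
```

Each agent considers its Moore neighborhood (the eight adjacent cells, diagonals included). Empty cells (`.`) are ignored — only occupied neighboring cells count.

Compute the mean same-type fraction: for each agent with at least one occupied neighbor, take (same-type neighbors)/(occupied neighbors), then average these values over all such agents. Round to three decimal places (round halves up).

Row 0: (0,1)X 0/4 · (0,2)O 2/5 · (0,3)X 1/4
Row 1: (1,0)O 3/4 · (1,1)O 6/7 · (1,2)O 4/8 · (1,3)X 2/7 · (1,4)O 2/5 · (1,5)O 3/3
Row 2: (2,0)O 4/5 · (2,1)O 7/8 · (2,2)O 4/8 · (2,3)X 2/8 · (2,4)O 3/7 · (2,6)O 2/3
Row 3: (3,0)O 3/5 · (3,1)X 1/7 · (3,2)O 4/7 · (3,3)X 2/7 · (3,4)O 3/7 · (3,5)X 1/7 · (3,6)O 3/4
Row 4: (4,0)X 2/4 · (4,1)O 3/6 · (4,3)O 3/6 · (4,4)X 3/7 · (4,5)O 4/7 · (4,6)O 3/4
Row 5: (5,0)X 2/4 · (5,2)O 3/4 · (5,4)X 4/7 · (5,5)O 2/7
Row 6: (6,0)X 1/2 · (6,1)O 1/3 · (6,3)X 2/3 · (6,4)X 3/4 · (6,5)X 3/4 · (6,6)X 1/2
Sum over 38 agents: 0/4 + 2/5 + 1/4 + 3/4 + 6/7 + 4/8 + 2/7 + 2/5 + 3/3 + 4/5 + 7/8 + 4/8 + 2/8 + 3/7 + 2/3 + 3/5 + 1/7 + 4/7 + 2/7 + 3/7 + 1/7 + 3/4 + 2/4 + 3/6 + 3/6 + 3/7 + 4/7 + 3/4 + 2/4 + 3/4 + 4/7 + 2/7 + 1/2 + 1/3 + 2/3 + 3/4 + 3/4 + 1/2 = 2369/120; mean = 2369/120 ÷ 38 = 2369/4560 = 0.519517… → 0.520.

0.520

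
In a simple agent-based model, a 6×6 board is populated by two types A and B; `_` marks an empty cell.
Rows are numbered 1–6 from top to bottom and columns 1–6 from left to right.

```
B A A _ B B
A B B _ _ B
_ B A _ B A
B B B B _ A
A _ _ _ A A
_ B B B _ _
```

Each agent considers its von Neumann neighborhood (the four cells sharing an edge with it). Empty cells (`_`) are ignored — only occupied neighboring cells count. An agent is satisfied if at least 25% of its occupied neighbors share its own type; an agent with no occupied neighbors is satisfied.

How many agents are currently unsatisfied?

Row 1: (1,1)B 0/2 not · (1,2)A 1/3 satisfied · (1,3)A 1/2 satisfied · (1,5)B 1/1 satisfied · (1,6)B 2/2 satisfied
Row 2: (2,1)A 0/2 not · (2,2)B 2/4 satisfied · (2,3)B 1/3 satisfied · (2,6)B 1/2 satisfied
Row 3: (3,2)B 2/3 satisfied · (3,3)A 0/3 not · (3,5)B 0/1 not · (3,6)A 1/3 satisfied
Row 4: (4,1)B 1/2 satisfied · (4,2)B 3/3 satisfied · (4,3)B 2/3 satisfied · (4,4)B 1/1 satisfied · (4,6)A 2/2 satisfied
Row 5: (5,1)A 0/1 not · (5,5)A 1/1 satisfied · (5,6)A 2/2 satisfied
Row 6: (6,2)B 1/1 satisfied · (6,3)B 2/2 satisfied · (6,4)B 1/1 satisfied
Unsatisfied: (1,1), (2,1), (3,3), (3,5), (5,1) — 5 in total.

5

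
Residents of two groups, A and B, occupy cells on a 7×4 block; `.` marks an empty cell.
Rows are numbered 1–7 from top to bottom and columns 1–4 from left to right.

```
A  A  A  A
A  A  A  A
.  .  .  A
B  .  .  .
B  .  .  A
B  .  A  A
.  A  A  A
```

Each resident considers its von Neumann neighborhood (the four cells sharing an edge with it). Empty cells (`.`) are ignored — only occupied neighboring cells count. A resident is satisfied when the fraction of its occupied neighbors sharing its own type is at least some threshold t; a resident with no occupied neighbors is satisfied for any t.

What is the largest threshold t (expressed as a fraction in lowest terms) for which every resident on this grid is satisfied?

1/1

(1,1)A 2/2
(1,2)A 3/3
(1,3)A 3/3
(1,4)A 2/2
(2,1)A 2/2
(2,2)A 3/3
(2,3)A 3/3
(2,4)A 3/3
(3,4)A 1/1
(4,1)B 1/1
(5,1)B 2/2
(5,4)A 1/1
(6,1)B 1/1
(6,3)A 2/2
(6,4)A 3/3
(7,2)A 1/1
(7,3)A 3/3
(7,4)A 2/2
The smallest same-type fraction is 2/2 at (1,1), which reduces to 1/1. Any threshold above that leaves this resident unsatisfied.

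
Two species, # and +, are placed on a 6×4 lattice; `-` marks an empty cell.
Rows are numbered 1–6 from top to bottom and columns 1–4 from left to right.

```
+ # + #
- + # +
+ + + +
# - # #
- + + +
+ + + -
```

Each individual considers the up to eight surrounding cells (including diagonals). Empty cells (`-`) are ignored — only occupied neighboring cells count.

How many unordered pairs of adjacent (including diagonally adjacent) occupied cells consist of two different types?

24

Scan each occupied cell's neighbors to the right and below (and the two forward diagonals) so each pair is counted once.
From row 1: 6 unlike of 11 pairs (running 6/11).
From row 2: 5 unlike of 10 pairs (running 11/21).
From row 3: 7 unlike of 10 pairs (running 18/31).
From row 4: 6 unlike of 7 pairs (running 24/38).
From row 5: 0 unlike of 8 pairs (running 24/46).
From row 6: 0 unlike of 2 pairs (running 24/48).
Total adjacent occupied pairs: 48; unlike-type pairs: 24.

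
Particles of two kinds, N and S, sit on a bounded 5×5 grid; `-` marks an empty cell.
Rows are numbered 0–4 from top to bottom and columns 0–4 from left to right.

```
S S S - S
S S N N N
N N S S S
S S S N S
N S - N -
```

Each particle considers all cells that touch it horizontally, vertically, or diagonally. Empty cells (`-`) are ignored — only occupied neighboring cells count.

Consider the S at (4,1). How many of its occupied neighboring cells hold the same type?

3

Occupied neighbors of (4,1): (3,0)=S, (3,1)=S, (3,2)=S, (4,0)=N.
Same type (S): 3 of 4.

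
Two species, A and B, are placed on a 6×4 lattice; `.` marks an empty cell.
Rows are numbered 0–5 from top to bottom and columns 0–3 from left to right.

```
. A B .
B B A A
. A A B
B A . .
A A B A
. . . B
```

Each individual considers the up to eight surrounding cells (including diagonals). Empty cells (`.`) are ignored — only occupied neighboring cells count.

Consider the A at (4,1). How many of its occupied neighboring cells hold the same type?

2

Occupied neighbors of (4,1): (3,0)=B, (3,1)=A, (4,0)=A, (4,2)=B.
Same type (A): 2 of 4.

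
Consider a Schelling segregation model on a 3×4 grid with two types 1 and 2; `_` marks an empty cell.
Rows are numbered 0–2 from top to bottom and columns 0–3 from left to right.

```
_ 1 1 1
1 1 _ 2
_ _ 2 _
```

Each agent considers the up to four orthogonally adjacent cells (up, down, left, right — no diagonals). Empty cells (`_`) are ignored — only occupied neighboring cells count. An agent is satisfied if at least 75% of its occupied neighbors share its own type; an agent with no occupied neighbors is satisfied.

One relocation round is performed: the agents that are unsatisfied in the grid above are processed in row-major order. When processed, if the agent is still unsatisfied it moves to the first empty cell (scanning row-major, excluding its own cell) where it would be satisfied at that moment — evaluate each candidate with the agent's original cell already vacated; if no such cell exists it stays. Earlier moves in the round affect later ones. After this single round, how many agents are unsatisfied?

0

Initially unsatisfied (in order): (0,3), (1,3).
  (0,3) → (0,0).
  (1,3): now satisfied by earlier moves; stays.
Resulting grid:
1 1 1 _
1 1 _ 2
_ _ 2 _
All satisfied now.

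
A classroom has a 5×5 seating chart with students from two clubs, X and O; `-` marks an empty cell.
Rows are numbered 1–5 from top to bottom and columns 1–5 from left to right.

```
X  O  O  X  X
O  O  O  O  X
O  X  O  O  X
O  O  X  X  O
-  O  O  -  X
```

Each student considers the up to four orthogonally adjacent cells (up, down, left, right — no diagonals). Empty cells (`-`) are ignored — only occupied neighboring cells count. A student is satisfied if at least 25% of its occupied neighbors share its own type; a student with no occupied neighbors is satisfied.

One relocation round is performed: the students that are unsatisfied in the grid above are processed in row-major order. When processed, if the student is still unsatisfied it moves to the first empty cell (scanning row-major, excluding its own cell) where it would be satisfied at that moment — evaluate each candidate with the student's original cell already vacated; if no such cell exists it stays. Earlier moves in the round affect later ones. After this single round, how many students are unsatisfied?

Initially unsatisfied (in order): (1,1), (3,2), (4,5), (5,5).
  (1,1) → (5,4).
  (3,2): no empty cell satisfies it; stays.
  (4,5) → (1,1).
  (5,5): now satisfied by earlier moves; stays.
Resulting grid:
O O O X X
O O O O X
O X O O X
O O X X -
- O O X X
Unsatisfied now: (3,2).

1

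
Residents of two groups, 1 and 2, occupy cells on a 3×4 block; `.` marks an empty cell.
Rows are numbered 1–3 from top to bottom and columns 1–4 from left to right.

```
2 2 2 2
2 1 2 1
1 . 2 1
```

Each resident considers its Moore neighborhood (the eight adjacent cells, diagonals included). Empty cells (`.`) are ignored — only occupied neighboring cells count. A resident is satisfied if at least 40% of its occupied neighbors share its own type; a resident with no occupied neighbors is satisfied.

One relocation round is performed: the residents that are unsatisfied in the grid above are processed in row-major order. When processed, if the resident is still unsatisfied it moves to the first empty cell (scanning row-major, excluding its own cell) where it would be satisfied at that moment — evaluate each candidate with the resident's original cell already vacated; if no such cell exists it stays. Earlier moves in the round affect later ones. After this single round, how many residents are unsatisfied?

1

Initially unsatisfied (in order): (2,2), (2,4), (3,3), (3,4).
  (2,2): no empty cell satisfies it; stays.
  (2,4) → (3,2).
  (3,3) → (2,4).
  (3,4) → (3,3).
Resulting grid:
2 2 2 2
2 1 2 2
1 1 1 .
Unsatisfied now: (2,2).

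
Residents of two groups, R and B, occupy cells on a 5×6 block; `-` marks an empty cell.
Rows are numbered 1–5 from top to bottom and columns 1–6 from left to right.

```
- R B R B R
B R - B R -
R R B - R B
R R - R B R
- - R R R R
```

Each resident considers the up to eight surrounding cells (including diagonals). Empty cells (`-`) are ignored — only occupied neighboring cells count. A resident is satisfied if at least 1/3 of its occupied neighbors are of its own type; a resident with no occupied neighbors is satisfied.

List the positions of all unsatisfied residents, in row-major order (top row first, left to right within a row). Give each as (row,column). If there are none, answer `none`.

(1,2)R 1/3 ok
(1,3)B 1/4 unhappy
(1,4)R 1/4 unhappy
(1,5)B 1/4 unhappy
(1,6)R 1/2 ok
(2,1)B 0/4 unhappy
(2,2)R 3/6 ok
(2,4)B 3/6 ok
(2,5)R 3/6 ok
(3,1)R 4/5 ok
(3,2)R 4/6 ok
(3,3)B 1/5 unhappy
(3,5)R 3/6 ok
(3,6)B 1/4 unhappy
(4,1)R 3/3 ok
(4,2)R 4/5 ok
(4,4)R 4/6 ok
(4,5)B 1/7 unhappy
(4,6)R 3/5 ok
(5,3)R 3/3 ok
(5,4)R 3/4 ok
(5,5)R 4/5 ok
(5,6)R 2/3 ok

(1,3), (1,4), (1,5), (2,1), (3,3), (3,6), (4,5)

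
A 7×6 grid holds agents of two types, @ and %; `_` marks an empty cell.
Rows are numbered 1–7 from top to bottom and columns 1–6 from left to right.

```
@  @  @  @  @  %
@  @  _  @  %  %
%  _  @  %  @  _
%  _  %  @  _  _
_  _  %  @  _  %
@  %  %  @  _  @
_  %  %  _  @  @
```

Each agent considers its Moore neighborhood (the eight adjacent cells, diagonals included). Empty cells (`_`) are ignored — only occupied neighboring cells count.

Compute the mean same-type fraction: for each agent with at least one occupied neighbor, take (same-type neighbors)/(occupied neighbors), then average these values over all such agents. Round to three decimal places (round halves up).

Row 1: (1,1)@ 3/3 · (1,2)@ 4/4 · (1,3)@ 4/4 · (1,4)@ 3/4 · (1,5)@ 2/5 · (1,6)% 2/3
Row 2: (2,1)@ 3/4 · (2,2)@ 5/6 · (2,4)@ 5/7 · (2,5)% 3/7 · (2,6)% 2/4
Row 3: (3,1)% 1/3 · (3,3)@ 3/5 · (3,4)% 2/6 · (3,5)@ 2/5
Row 4: (4,1)% 1/1 · (4,3)% 2/5 · (4,4)@ 3/6
Row 5: (5,3)% 3/6 · (5,4)@ 2/5 · (5,6)% 0/1
Row 6: (6,1)@ 0/2 · (6,2)% 4/5 · (6,3)% 4/6 · (6,4)@ 2/5 · (6,6)@ 2/3
Row 7: (7,2)% 3/4 · (7,3)% 3/4 · (7,5)@ 3/3 · (7,6)@ 2/2
Sum over 30 agents: 3/3 + 4/4 + 4/4 + 3/4 + 2/5 + 2/3 + 3/4 + 5/6 + 5/7 + 3/7 + 2/4 + 1/3 + 3/5 + 2/6 + 2/5 + 1/1 + 2/5 + 3/6 + 3/6 + 2/5 + 0/1 + 0/2 + 4/5 + 4/6 + 2/5 + 2/3 + 3/4 + 3/4 + 3/3 + 2/2 = 649/35; mean = 649/35 ÷ 30 = 649/1050 = 0.618095… → 0.618.

0.618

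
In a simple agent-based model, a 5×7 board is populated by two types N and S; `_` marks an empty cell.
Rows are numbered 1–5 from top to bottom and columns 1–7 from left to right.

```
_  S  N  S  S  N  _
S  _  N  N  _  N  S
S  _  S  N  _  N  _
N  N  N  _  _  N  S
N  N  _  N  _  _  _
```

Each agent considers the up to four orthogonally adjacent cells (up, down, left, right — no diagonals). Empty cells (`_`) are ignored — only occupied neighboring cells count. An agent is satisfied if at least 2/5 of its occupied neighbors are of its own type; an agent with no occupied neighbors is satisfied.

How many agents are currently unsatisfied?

6

Row 1: (1,2)S 0/1 unhappy · (1,3)N 1/3 unhappy · (1,4)S 1/3 unhappy · (1,5)S 1/2 ok · (1,6)N 1/2 ok
Row 2: (2,1)S 1/1 ok · (2,3)N 2/3 ok · (2,4)N 2/3 ok · (2,6)N 2/3 ok · (2,7)S 0/1 unhappy
Row 3: (3,1)S 1/2 ok · (3,3)S 0/3 unhappy · (3,4)N 1/2 ok · (3,6)N 2/2 ok
Row 4: (4,1)N 2/3 ok · (4,2)N 3/3 ok · (4,3)N 1/2 ok · (4,6)N 1/2 ok · (4,7)S 0/1 unhappy
Row 5: (5,1)N 2/2 ok · (5,2)N 2/2 ok · (5,4)N 0/0 ok
Unsatisfied: (1,2), (1,3), (1,4), (2,7), (3,3), (4,7) — 6 in total.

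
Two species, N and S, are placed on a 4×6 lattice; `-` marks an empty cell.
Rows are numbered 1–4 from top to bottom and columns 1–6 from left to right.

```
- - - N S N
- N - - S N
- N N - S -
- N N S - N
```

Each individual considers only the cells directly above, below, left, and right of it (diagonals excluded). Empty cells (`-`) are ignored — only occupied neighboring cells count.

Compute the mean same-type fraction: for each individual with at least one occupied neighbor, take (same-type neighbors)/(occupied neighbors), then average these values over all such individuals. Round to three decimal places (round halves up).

(1,4)N 0/1
(1,5)S 1/3
(1,6)N 1/2
(2,2)N 1/1
(2,5)S 2/3
(2,6)N 1/2
(3,2)N 3/3
(3,3)N 2/2
(3,5)S 1/1
(4,2)N 2/2
(4,3)N 2/3
(4,4)S 0/1
(4,6)N — no occupied neighbors
Sum over 12 individuals: 0/1 + 1/3 + 1/2 + 1/1 + 2/3 + 1/2 + 3/3 + 2/2 + 1/1 + 2/2 + 2/3 + 0/1 = 23/3; mean = 23/3 ÷ 12 = 23/36 = 0.638888… → 0.639.

0.639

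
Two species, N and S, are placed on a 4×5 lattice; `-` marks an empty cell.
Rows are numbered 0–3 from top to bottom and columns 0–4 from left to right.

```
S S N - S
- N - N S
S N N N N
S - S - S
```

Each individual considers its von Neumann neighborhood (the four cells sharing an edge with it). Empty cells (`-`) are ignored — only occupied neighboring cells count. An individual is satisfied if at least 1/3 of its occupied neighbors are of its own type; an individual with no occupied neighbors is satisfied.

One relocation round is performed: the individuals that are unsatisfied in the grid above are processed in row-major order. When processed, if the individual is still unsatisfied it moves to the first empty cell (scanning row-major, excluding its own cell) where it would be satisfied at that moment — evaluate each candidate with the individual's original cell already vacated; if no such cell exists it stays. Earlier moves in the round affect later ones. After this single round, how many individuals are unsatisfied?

0

Initially unsatisfied (in order): (0,2), (3,2), (3,4).
  (0,2) → (0,3).
  (3,2) → (0,2).
  (3,4) → (1,0).
Resulting grid:
S S S N S
S N - N S
S N N N N
S - - - -
All satisfied now.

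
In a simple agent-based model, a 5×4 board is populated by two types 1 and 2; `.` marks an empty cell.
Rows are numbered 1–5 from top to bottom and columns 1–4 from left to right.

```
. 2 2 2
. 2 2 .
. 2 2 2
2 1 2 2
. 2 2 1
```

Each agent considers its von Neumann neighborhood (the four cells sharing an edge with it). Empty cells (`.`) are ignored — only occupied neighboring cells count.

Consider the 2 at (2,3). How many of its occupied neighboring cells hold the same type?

Occupied neighbors of (2,3): (1,3)=2, (3,3)=2, (2,2)=2.
Same type (2): 3 of 3.

3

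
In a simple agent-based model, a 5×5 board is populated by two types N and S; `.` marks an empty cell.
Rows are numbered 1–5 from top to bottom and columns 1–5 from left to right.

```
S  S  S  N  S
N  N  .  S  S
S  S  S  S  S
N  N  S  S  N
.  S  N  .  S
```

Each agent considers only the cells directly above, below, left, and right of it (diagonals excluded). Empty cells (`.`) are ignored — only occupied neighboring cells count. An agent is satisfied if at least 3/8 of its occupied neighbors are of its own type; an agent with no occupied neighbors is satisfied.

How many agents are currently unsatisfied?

9

(1,1)S 1/2 ok
(1,2)S 2/3 ok
(1,3)S 1/2 ok
(1,4)N 0/3 unhappy
(1,5)S 1/2 ok
(2,1)N 1/3 unhappy
(2,2)N 1/3 unhappy
(2,4)S 2/3 ok
(2,5)S 3/3 ok
(3,1)S 1/3 unhappy
(3,2)S 2/4 ok
(3,3)S 3/3 ok
(3,4)S 4/4 ok
(3,5)S 2/3 ok
(4,1)N 1/2 ok
(4,2)N 1/4 unhappy
(4,3)S 2/4 ok
(4,4)S 2/3 ok
(4,5)N 0/3 unhappy
(5,2)S 0/2 unhappy
(5,3)N 0/2 unhappy
(5,5)S 0/1 unhappy
Unsatisfied: (1,4), (2,1), (2,2), (3,1), (4,2), (4,5), (5,2), (5,3), (5,5) — 9 in total.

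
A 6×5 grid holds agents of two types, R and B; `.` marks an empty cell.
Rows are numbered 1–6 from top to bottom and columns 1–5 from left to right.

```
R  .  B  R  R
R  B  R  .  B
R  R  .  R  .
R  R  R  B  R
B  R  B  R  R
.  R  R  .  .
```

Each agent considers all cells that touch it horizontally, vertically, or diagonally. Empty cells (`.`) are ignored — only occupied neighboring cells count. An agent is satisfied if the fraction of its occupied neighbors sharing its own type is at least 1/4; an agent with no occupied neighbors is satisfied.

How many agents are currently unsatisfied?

5

(1,1)R 1/2 satisfied
(1,3)B 1/3 satisfied
(1,4)R 2/4 satisfied
(1,5)R 1/2 satisfied
(2,1)R 3/4 satisfied
(2,2)B 1/6 not
(2,3)R 3/5 satisfied
(2,5)B 0/3 not
(3,1)R 4/5 satisfied
(3,2)R 6/7 satisfied
(3,4)R 3/5 satisfied
(4,1)R 4/5 satisfied
(4,2)R 5/7 satisfied
(4,3)R 5/7 satisfied
(4,4)B 1/6 not
(4,5)R 3/4 satisfied
(5,1)B 0/4 not
(5,2)R 5/7 satisfied
(5,3)B 1/7 not
(5,4)R 4/6 satisfied
(5,5)R 2/3 satisfied
(6,2)R 2/4 satisfied
(6,3)R 3/4 satisfied
Unsatisfied: (2,2), (2,5), (4,4), (5,1), (5,3) — 5 in total.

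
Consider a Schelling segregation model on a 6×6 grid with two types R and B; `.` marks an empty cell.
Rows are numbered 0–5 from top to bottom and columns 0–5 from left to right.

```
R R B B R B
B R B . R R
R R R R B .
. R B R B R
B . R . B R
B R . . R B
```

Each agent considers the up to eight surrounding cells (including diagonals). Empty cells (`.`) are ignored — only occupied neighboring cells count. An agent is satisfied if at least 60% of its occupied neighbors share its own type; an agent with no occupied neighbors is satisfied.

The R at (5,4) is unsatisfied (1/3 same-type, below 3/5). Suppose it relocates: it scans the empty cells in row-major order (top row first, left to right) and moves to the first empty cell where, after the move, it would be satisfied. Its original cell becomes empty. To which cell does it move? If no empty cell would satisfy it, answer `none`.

(2,5)

Vacating (5,4). Empty cells in order:
  (1,3): 4/8 same-type → still unsatisfied.
  (2,5): 3/5 same-type → satisfied — stop here.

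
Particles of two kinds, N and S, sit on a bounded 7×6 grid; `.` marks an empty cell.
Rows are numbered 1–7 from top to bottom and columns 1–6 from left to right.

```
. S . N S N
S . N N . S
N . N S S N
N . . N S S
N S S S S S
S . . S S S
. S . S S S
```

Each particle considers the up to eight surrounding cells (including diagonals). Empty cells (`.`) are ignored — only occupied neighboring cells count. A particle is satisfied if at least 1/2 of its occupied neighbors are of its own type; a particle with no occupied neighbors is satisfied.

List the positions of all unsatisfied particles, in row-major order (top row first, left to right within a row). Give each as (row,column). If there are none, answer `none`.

Row 1: (1,2)S 1/2 satisfied · (1,4)N 2/3 satisfied · (1,5)S 1/4 not · (1,6)N 0/2 not
Row 2: (2,1)S 1/2 satisfied · (2,3)N 3/5 satisfied · (2,4)N 3/6 satisfied · (2,6)S 2/4 satisfied
Row 3: (3,1)N 1/2 satisfied · (3,3)N 3/4 satisfied · (3,4)S 2/6 not · (3,5)S 4/7 satisfied · (3,6)N 0/4 not
Row 4: (4,1)N 2/3 satisfied · (4,4)N 1/7 not · (4,5)S 6/8 satisfied · (4,6)S 4/5 satisfied
Row 5: (5,1)N 1/3 not · (5,2)S 2/4 satisfied · (5,3)S 3/4 satisfied · (5,4)S 5/6 satisfied · (5,5)S 7/8 satisfied · (5,6)S 5/5 satisfied
Row 6: (6,1)S 2/3 satisfied · (6,4)S 6/6 satisfied · (6,5)S 8/8 satisfied · (6,6)S 5/5 satisfied
Row 7: (7,2)S 1/1 satisfied · (7,4)S 3/3 satisfied · (7,5)S 5/5 satisfied · (7,6)S 3/3 satisfied

(1,5), (1,6), (3,4), (3,6), (4,4), (5,1)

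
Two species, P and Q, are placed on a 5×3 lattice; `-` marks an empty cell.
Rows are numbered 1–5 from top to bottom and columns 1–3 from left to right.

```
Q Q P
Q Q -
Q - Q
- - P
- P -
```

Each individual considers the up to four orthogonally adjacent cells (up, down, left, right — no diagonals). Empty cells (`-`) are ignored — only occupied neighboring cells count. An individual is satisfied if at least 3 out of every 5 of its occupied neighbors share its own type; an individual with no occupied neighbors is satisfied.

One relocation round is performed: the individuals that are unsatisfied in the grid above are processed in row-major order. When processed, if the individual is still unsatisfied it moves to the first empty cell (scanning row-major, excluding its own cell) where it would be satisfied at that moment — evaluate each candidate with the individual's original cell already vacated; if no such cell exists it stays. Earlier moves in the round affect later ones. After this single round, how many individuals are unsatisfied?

0

Initially unsatisfied (in order): (1,3), (3,3), (4,3).
  (1,3) → (4,2).
  (3,3) → (1,3).
  (4,3): now satisfied by earlier moves; stays.
Resulting grid:
Q Q Q
Q Q -
Q - -
- P P
- P -
All satisfied now.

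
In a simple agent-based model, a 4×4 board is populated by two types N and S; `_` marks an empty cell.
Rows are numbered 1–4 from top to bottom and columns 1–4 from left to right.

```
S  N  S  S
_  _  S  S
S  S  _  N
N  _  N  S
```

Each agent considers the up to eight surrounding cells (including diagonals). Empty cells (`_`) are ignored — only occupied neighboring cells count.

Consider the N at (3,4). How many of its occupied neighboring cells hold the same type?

1

Occupied neighbors of (3,4): (2,3)=S, (2,4)=S, (4,3)=N, (4,4)=S.
Same type (N): 1 of 4.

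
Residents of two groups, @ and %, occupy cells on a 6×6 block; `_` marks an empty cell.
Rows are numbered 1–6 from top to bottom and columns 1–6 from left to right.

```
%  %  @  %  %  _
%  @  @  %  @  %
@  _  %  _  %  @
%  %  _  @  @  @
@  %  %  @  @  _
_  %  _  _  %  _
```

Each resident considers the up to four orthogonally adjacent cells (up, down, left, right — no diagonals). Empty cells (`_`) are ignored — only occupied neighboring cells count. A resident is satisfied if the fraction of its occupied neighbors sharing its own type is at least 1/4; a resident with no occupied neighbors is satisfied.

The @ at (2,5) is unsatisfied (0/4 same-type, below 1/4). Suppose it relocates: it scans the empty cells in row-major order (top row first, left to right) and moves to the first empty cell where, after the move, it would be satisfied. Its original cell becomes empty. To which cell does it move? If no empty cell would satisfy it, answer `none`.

(3,2)

Vacating (2,5). Empty cells in order:
  (1,6): 0/2 same-type → still unsatisfied.
  (3,2): 2/4 same-type → satisfied — stop here.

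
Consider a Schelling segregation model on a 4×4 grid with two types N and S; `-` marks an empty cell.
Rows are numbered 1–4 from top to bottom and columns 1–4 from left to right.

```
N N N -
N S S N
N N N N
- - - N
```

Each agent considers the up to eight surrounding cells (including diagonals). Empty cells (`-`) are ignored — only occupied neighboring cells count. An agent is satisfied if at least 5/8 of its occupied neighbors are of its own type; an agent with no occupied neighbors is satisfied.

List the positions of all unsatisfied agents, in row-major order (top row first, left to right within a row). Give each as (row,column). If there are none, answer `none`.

(1,2), (1,3), (2,2), (2,3), (3,2)

Row 1: (1,1)N 2/3 satisfied · (1,2)N 3/5 not · (1,3)N 2/4 not
Row 2: (2,1)N 4/5 satisfied · (2,2)S 1/8 not · (2,3)S 1/7 not · (2,4)N 3/4 satisfied
Row 3: (3,1)N 2/3 satisfied · (3,2)N 3/5 not · (3,3)N 4/6 satisfied · (3,4)N 3/4 satisfied
Row 4: (4,4)N 2/2 satisfied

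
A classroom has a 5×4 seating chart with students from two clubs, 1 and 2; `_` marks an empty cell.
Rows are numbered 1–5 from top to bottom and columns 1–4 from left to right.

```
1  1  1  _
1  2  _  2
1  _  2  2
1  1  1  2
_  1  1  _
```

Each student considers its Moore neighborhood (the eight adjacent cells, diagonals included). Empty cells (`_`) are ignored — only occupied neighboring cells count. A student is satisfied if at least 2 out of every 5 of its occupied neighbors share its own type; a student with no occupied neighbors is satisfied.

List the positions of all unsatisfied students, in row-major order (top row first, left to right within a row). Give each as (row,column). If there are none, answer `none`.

Row 1: (1,1)1 2/3 satisfied · (1,2)1 3/4 satisfied · (1,3)1 1/3 not
Row 2: (2,1)1 3/4 satisfied · (2,2)2 1/6 not · (2,4)2 2/3 satisfied
Row 3: (3,1)1 3/4 satisfied · (3,3)2 4/6 satisfied · (3,4)2 3/4 satisfied
Row 4: (4,1)1 3/3 satisfied · (4,2)1 5/6 satisfied · (4,3)1 3/6 satisfied · (4,4)2 2/4 satisfied
Row 5: (5,2)1 4/4 satisfied · (5,3)1 3/4 satisfied

(1,3), (2,2)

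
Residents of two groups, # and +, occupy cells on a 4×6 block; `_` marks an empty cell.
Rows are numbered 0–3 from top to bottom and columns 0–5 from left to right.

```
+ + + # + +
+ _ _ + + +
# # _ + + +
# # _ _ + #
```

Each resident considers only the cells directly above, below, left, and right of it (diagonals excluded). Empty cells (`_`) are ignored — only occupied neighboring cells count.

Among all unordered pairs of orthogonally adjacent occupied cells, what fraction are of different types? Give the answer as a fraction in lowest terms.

Scan each occupied cell's neighbors to the right and below so each pair is counted once.
Row 0: +(0,0)–+(0,1)= +(0,0)–+(1,0)= +(0,1)–+(0,2)= +(0,2)–#(0,3)≠ #(0,3)–+(0,4)≠ #(0,3)–+(1,3)≠ +(0,4)–+(0,5)= +(0,4)–+(1,4)= +(0,5)–+(1,5)=  → 3/9 unlike.
Row 1: +(1,0)–#(2,0)≠ +(1,3)–+(1,4)= +(1,3)–+(2,3)= +(1,4)–+(1,5)= +(1,4)–+(2,4)= +(1,5)–+(2,5)=  → 1/6 unlike.
Row 2: #(2,0)–#(2,1)= #(2,0)–#(3,0)= #(2,1)–#(3,1)= +(2,3)–+(2,4)= +(2,4)–+(2,5)= +(2,4)–+(3,4)= +(2,5)–#(3,5)≠  → 1/7 unlike.
Row 3: #(3,0)–#(3,1)= +(3,4)–#(3,5)≠  → 1/2 unlike.
Total adjacent occupied pairs: 24; unlike-type pairs: 6.
6/24 reduces to 1/4.

1/4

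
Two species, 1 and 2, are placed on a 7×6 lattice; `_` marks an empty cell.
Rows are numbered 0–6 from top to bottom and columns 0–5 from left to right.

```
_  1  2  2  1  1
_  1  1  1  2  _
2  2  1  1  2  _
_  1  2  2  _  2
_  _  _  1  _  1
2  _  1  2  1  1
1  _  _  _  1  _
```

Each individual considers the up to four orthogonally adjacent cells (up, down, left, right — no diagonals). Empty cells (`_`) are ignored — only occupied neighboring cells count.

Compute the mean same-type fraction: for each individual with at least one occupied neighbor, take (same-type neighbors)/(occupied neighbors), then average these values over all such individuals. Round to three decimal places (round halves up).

0.420

(0,1)1 1/2
(0,2)2 1/3
(0,3)2 1/3
(0,4)1 1/3
(0,5)1 1/1
(1,1)1 2/3
(1,2)1 3/4
(1,3)1 2/4
(1,4)2 1/3
(2,0)2 1/1
(2,1)2 1/4
(2,2)1 2/4
(2,3)1 2/4
(2,4)2 1/2
(3,1)1 0/2
(3,2)2 1/3
(3,3)2 1/3
(3,5)2 0/1
(4,3)1 0/2
(4,5)1 1/2
(5,0)2 0/1
(5,2)1 0/1
(5,3)2 0/3
(5,4)1 2/3
(5,5)1 2/2
(6,0)1 0/1
(6,4)1 1/1
Sum over 27 individuals: 1/2 + 1/3 + 1/3 + 1/3 + 1/1 + 2/3 + 3/4 + 2/4 + 1/3 + 1/1 + 1/4 + 2/4 + 2/4 + 1/2 + 0/2 + 1/3 + 1/3 + 0/1 + 0/2 + 1/2 + 0/1 + 0/1 + 0/3 + 2/3 + 2/2 + 0/1 + 1/1 = 34/3; mean = 34/3 ÷ 27 = 34/81 = 0.419753… → 0.420.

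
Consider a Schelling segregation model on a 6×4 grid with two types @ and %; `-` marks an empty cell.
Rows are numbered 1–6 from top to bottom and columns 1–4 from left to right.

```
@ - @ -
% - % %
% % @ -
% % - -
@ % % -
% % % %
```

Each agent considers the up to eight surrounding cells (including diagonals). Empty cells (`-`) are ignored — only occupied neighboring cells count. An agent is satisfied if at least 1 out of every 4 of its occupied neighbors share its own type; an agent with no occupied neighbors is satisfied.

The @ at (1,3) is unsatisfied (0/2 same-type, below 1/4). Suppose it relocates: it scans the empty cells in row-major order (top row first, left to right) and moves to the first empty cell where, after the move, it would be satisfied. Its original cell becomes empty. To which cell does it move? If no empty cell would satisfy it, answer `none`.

Vacating (1,3). Empty cells in order:
  (1,2): 1/3 same-type → satisfied — stop here.

(1,2)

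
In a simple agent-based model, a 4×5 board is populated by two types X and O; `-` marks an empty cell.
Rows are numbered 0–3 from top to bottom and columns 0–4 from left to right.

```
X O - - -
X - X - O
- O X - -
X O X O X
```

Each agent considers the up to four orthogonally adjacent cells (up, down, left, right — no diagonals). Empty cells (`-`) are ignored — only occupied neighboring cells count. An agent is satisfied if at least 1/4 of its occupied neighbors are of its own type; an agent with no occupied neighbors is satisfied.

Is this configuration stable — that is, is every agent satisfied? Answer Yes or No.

No

(0,0)X 1/2 satisfied
(0,1)O 0/1 not
(1,0)X 1/1 satisfied
(1,2)X 1/1 satisfied
(1,4)O 0/0 satisfied
(2,1)O 1/2 satisfied
(2,2)X 2/3 satisfied
(3,0)X 0/1 not
(3,1)O 1/3 satisfied
(3,2)X 1/3 satisfied
(3,3)O 0/2 not
(3,4)X 0/1 not
For instance (0,1) has only 0/1 same-type neighbors, below 1/4.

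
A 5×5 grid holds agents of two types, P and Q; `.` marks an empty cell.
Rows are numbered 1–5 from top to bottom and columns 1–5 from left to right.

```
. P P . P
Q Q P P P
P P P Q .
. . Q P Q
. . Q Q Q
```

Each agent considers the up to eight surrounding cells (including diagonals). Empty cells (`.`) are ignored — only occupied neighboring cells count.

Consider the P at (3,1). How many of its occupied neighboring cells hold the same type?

Occupied neighbors of (3,1): (2,1)=Q, (2,2)=Q, (3,2)=P.
Same type (P): 1 of 3.

1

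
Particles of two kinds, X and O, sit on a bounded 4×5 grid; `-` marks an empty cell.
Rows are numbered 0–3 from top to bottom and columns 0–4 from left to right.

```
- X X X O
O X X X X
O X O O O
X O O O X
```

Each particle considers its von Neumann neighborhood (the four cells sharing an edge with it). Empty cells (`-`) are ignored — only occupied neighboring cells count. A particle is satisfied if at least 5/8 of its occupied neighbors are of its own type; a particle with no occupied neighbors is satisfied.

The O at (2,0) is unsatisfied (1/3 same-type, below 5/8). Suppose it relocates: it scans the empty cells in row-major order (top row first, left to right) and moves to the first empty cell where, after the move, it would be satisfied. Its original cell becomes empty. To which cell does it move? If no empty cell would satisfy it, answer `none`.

Vacating (2,0). Empty cells in order:
  (0,0): 1/2 same-type → still unsatisfied.

none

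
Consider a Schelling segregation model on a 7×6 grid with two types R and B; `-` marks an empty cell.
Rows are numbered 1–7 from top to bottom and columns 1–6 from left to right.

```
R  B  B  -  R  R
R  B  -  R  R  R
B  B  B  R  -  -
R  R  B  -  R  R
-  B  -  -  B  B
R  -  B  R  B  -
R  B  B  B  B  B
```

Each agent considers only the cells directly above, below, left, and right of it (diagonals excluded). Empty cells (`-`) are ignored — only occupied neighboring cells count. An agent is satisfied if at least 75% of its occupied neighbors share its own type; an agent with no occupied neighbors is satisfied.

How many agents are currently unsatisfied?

21

(1,1)R 1/2 unhappy
(1,2)B 2/3 unhappy
(1,3)B 1/1 ok
(1,5)R 2/2 ok
(1,6)R 2/2 ok
(2,1)R 1/3 unhappy
(2,2)B 2/3 unhappy
(2,4)R 2/2 ok
(2,5)R 3/3 ok
(2,6)R 2/2 ok
(3,1)B 1/3 unhappy
(3,2)B 3/4 ok
(3,3)B 2/3 unhappy
(3,4)R 1/2 unhappy
(4,1)R 1/2 unhappy
(4,2)R 1/4 unhappy
(4,3)B 1/2 unhappy
(4,5)R 1/2 unhappy
(4,6)R 1/2 unhappy
(5,2)B 0/1 unhappy
(5,5)B 2/3 unhappy
(5,6)B 1/2 unhappy
(6,1)R 1/1 ok
(6,3)B 1/2 unhappy
(6,4)R 0/3 unhappy
(6,5)B 2/3 unhappy
(7,1)R 1/2 unhappy
(7,2)B 1/2 unhappy
(7,3)B 3/3 ok
(7,4)B 2/3 unhappy
(7,5)B 3/3 ok
(7,6)B 1/1 ok
Unsatisfied: (1,1), (1,2), (2,1), (2,2), (3,1), (3,3), (3,4), (4,1), (4,2), (4,3), (4,5), (4,6), (5,2), (5,5), (5,6), (6,3), (6,4), (6,5), (7,1), (7,2), (7,4) — 21 in total.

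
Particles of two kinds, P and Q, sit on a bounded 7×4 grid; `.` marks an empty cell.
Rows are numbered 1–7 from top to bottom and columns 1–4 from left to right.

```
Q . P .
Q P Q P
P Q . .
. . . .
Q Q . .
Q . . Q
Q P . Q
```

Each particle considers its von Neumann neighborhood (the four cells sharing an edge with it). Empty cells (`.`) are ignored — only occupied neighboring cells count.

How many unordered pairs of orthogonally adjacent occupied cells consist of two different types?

Scan each occupied cell's neighbors to the right and below so each pair is counted once.
Row 1: Q(1,1)–Q(2,1)= P(1,3)–Q(2,3)≠  → 1/2 unlike.
Row 2: Q(2,1)–P(2,2)≠ Q(2,1)–P(3,1)≠ P(2,2)–Q(2,3)≠ P(2,2)–Q(3,2)≠ Q(2,3)–P(2,4)≠  → 5/5 unlike.
Row 3: P(3,1)–Q(3,2)≠  → 1/1 unlike.
Row 5: Q(5,1)–Q(5,2)= Q(5,1)–Q(6,1)=  → 0/2 unlike.
Row 6: Q(6,1)–Q(7,1)= Q(6,4)–Q(7,4)=  → 0/2 unlike.
Row 7: Q(7,1)–P(7,2)≠  → 1/1 unlike.
Total adjacent occupied pairs: 13; unlike-type pairs: 8.

8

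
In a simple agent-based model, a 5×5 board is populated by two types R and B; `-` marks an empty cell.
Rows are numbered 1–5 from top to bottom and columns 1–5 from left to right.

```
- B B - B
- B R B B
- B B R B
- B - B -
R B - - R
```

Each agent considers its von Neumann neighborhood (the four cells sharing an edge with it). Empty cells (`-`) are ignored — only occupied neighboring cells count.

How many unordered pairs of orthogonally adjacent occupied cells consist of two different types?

9

Scan each occupied cell's neighbors to the right and below so each pair is counted once.
From row 1: 1 unlike of 4 pairs (running 1/4).
From row 2: 4 unlike of 7 pairs (running 5/11).
From row 3: 3 unlike of 5 pairs (running 8/16).
From row 4: 0 unlike of 1 pairs (running 8/17).
From row 5: 1 unlike of 1 pairs (running 9/18).
Total adjacent occupied pairs: 18; unlike-type pairs: 9.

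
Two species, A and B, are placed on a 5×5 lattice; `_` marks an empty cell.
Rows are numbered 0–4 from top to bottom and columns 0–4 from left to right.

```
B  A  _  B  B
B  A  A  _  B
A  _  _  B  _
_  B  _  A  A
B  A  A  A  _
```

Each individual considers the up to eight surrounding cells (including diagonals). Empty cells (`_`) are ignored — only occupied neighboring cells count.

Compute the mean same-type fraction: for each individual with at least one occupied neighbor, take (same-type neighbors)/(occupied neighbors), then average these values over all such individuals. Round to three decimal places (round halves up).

0.570

Row 0: (0,0)B 1/3 · (0,1)A 2/4 · (0,3)B 2/3 · (0,4)B 2/2
Row 1: (1,0)B 1/4 · (1,1)A 3/5 · (1,2)A 2/4 · (1,4)B 3/3
Row 2: (2,0)A 1/3 · (2,3)B 1/4
Row 3: (3,1)B 1/4 · (3,3)A 3/4 · (3,4)A 2/3
Row 4: (4,0)B 1/2 · (4,1)A 1/3 · (4,2)A 3/4 · (4,3)A 3/3
Sum over 17 individuals: 1/3 + 2/4 + 2/3 + 2/2 + 1/4 + 3/5 + 2/4 + 3/3 + 1/3 + 1/4 + 1/4 + 3/4 + 2/3 + 1/2 + 1/3 + 3/4 + 3/3 = 581/60; mean = 581/60 ÷ 17 = 581/1020 = 0.569607… → 0.570.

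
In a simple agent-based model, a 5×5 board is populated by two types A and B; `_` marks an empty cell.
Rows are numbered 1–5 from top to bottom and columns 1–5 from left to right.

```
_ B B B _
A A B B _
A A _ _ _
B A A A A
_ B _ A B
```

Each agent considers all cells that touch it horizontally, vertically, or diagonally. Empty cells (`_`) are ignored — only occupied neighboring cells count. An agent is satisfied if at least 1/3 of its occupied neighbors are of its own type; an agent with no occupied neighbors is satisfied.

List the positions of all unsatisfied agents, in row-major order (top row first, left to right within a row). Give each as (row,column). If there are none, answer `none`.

(4,1), (5,5)

(1,2)B 2/4 satisfied
(1,3)B 4/5 satisfied
(1,4)B 3/3 satisfied
(2,1)A 3/4 satisfied
(2,2)A 3/6 satisfied
(2,3)B 4/6 satisfied
(2,4)B 3/3 satisfied
(3,1)A 4/5 satisfied
(3,2)A 5/7 satisfied
(4,1)B 1/4 not
(4,2)A 3/5 satisfied
(4,3)A 4/5 satisfied
(4,4)A 3/4 satisfied
(4,5)A 2/3 satisfied
(5,2)B 1/3 satisfied
(5,4)A 3/4 satisfied
(5,5)B 0/3 not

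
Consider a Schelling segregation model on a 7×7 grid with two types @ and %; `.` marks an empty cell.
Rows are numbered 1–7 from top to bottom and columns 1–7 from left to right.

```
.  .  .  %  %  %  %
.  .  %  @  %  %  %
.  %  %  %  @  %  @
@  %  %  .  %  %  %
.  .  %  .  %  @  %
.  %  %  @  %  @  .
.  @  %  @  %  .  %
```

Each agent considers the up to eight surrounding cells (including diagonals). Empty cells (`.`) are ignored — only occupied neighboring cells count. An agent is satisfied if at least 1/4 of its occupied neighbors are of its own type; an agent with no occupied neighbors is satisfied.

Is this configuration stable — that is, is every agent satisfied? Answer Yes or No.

No

(1,4)% 3/4 satisfied
(1,5)% 4/5 satisfied
(1,6)% 5/5 satisfied
(1,7)% 3/3 satisfied
(2,3)% 4/5 satisfied
(2,4)@ 1/7 not
(2,5)% 6/8 satisfied
(2,6)% 6/8 satisfied
(2,7)% 4/5 satisfied
(3,2)% 4/5 satisfied
(3,3)% 5/6 satisfied
(3,4)% 5/7 satisfied
(3,5)@ 1/7 not
(3,6)% 6/8 satisfied
(3,7)@ 0/5 not
(4,1)@ 0/2 not
(4,2)% 4/5 satisfied
(4,3)% 5/5 satisfied
(4,5)% 4/6 satisfied
(4,6)% 5/8 satisfied
(4,7)% 3/5 satisfied
(5,3)% 4/5 satisfied
(5,5)% 3/6 satisfied
(5,6)@ 1/7 not
(5,7)% 2/4 satisfied
(6,2)% 3/4 satisfied
(6,3)% 3/6 satisfied
(6,4)@ 1/7 not
(6,5)% 2/6 satisfied
(6,6)@ 1/6 not
(7,2)@ 0/3 not
(7,3)% 2/5 satisfied
(7,4)@ 1/5 not
(7,5)% 1/4 satisfied
(7,7)% 0/1 not
For instance (2,4) has only 1/7 same-type neighbors, below 1/4.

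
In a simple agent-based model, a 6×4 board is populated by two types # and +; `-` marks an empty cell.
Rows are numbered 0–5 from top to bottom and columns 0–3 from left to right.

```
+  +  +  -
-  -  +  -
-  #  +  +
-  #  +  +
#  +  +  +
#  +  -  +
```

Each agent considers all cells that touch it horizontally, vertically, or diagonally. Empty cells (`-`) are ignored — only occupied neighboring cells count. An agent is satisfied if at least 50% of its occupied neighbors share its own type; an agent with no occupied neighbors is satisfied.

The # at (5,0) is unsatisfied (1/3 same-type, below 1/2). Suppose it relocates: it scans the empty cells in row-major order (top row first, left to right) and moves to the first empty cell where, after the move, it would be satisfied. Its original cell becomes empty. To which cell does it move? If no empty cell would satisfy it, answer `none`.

(2,0)

Vacating (5,0). Empty cells in order:
  (0,3): 0/2 same-type → still unsatisfied.
  (1,0): 1/3 same-type → still unsatisfied.
  (1,1): 1/6 same-type → still unsatisfied.
  (1,3): 0/4 same-type → still unsatisfied.
  (2,0): 2/2 same-type → satisfied — stop here.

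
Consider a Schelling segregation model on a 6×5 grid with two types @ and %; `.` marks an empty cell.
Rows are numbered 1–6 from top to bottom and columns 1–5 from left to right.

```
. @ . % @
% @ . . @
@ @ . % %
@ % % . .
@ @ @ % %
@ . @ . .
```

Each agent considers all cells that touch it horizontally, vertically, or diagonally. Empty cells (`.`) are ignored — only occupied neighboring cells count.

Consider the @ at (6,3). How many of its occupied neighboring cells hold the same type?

Occupied neighbors of (6,3): (5,2)=@, (5,3)=@, (5,4)=%.
Same type (@): 2 of 3.

2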